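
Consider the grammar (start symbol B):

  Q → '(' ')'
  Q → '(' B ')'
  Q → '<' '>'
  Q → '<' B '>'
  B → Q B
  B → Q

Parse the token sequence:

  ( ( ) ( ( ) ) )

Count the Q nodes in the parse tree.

4

[B [Q ( [B [Q ( )] [B [Q ( [B [Q ( )]] )]]] )]]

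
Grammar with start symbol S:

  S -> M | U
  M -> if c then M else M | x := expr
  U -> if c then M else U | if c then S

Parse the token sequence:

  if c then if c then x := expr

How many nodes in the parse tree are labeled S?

3

[S [U if c then [S [U if c then [S [M x := expr]]]]]]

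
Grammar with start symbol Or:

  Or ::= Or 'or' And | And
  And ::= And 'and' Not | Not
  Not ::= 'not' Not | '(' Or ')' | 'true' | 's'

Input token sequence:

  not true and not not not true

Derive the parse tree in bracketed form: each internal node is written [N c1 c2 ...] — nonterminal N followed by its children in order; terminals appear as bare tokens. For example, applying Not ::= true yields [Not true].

[Or [And [And [Not not [Not true]]] and [Not not [Not not [Not not [Not true]]]]]]

Or
And
And and Not
Not and Not
not Not and Not
not true and Not
not true and not Not
not true and not not Not
not true and not not not Not
not true and not not not true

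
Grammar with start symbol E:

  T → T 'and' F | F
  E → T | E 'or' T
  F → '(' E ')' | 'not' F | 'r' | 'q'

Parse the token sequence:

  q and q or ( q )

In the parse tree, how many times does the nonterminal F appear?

4

[E [E [T [T [F q]] and [F q]]] or [T [F ( [E [T [F q]]] )]]]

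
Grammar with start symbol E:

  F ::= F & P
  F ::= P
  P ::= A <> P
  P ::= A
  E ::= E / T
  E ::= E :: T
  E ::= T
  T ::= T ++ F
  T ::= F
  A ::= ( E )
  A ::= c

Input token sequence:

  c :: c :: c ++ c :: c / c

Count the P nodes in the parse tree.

6

[E [E [E [E [E [T [F [P [A c]]]]] :: [T [F [P [A c]]]]] :: [T [T [F [P [A c]]]] ++ [F [P [A c]]]]] :: [T [F [P [A c]]]]] / [T [F [P [A c]]]]]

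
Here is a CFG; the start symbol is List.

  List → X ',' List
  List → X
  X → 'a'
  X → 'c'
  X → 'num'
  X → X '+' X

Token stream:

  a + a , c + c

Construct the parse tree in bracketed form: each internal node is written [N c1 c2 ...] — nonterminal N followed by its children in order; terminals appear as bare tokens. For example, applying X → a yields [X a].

[List [X [X a] + [X a]] , [List [X [X c] + [X c]]]]

List
X , List
X + X , List
a + X , List
a + a , List
a + a , X
a + a , X + X
a + a , c + X
a + a , c + c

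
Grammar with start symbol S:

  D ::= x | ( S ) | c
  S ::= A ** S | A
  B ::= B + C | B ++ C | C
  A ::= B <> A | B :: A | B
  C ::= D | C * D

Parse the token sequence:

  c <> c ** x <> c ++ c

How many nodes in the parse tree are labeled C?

5

[S [A [B [C [D c]]] <> [A [B [C [D c]]]]] ** [S [A [B [C [D x]]] <> [A [B [B [C [D c]]] ++ [C [D c]]]]]]]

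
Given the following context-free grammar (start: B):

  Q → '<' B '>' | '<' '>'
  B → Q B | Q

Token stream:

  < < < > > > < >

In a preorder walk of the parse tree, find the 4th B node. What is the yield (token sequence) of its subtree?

< >

[B [Q < [B [Q < [B [Q < >]] >]] >] [B [Q < >]]]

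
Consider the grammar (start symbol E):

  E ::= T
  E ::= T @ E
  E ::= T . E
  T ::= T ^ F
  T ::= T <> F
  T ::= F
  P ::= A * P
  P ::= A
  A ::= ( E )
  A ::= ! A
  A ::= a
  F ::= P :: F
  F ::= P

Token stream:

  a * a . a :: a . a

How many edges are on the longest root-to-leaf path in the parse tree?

[E [T [F [P [A a] * [P [A a]]]]] . [E [T [F [P [A a]] :: [F [P [A a]]]]] . [E [T [F [P [A a]]]]]]]

7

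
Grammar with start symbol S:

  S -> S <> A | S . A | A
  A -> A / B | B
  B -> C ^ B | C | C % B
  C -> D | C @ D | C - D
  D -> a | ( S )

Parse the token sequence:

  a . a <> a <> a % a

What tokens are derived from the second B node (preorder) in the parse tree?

[S [S [S [S [A [B [C [D a]]]]] . [A [B [C [D a]]]]] <> [A [B [C [D a]]]]] <> [A [B [C [D a]] % [B [C [D a]]]]]]

a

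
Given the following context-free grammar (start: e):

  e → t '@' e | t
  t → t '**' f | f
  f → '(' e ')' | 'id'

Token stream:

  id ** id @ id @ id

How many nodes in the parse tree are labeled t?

[e [t [t [f id]] ** [f id]] @ [e [t [f id]] @ [e [t [f id]]]]]

4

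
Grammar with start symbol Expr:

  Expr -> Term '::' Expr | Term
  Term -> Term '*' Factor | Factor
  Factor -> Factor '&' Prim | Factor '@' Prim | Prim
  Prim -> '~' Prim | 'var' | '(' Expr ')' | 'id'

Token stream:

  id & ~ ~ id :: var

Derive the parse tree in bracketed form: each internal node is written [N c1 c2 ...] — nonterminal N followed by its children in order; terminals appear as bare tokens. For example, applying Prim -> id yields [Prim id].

Expr
Term :: Expr
Factor :: Expr
Factor & Prim :: Expr
Prim & Prim :: Expr
id & Prim :: Expr
id & ~ Prim :: Expr
id & ~ ~ Prim :: Expr
id & ~ ~ id :: Expr
id & ~ ~ id :: Term
id & ~ ~ id :: Factor
id & ~ ~ id :: Prim
id & ~ ~ id :: var

[Expr [Term [Factor [Factor [Prim id]] & [Prim ~ [Prim ~ [Prim id]]]]] :: [Expr [Term [Factor [Prim var]]]]]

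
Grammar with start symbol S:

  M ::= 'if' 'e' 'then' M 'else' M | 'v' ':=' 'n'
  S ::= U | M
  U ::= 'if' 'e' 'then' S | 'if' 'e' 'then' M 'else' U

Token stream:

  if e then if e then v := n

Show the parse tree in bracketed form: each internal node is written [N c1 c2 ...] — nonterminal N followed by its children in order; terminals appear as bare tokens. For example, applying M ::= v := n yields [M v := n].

[S [U if e then [S [U if e then [S [M v := n]]]]]]

S
U
if e then S
if e then U
if e then if e then S
if e then if e then M
if e then if e then v := n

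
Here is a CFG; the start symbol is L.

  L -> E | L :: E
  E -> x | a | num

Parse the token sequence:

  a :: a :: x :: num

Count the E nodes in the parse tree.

4

[L [L [L [L [E a]] :: [E a]] :: [E x]] :: [E num]]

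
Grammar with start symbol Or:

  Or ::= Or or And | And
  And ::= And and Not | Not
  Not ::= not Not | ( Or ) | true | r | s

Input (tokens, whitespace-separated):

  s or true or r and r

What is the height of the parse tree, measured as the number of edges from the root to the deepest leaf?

[Or [Or [Or [And [Not s]]] or [And [Not true]]] or [And [And [Not r]] and [Not r]]]

5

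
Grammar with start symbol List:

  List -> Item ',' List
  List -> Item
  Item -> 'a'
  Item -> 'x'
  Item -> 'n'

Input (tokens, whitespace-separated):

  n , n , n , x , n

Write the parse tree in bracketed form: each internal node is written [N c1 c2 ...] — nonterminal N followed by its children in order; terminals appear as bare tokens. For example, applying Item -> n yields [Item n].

List
Item , List
n , List
n , Item , List
n , n , List
n , n , Item , List
n , n , n , List
n , n , n , Item , List
n , n , n , x , List
n , n , n , x , Item
n , n , n , x , n

[List [Item n] , [List [Item n] , [List [Item n] , [List [Item x] , [List [Item n]]]]]]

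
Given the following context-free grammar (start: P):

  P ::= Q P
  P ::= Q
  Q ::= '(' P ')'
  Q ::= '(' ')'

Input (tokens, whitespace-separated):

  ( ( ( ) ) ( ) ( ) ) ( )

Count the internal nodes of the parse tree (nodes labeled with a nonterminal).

[P [Q ( [P [Q ( [P [Q ( )]] )] [P [Q ( )] [P [Q ( )]]]] )] [P [Q ( )]]]

12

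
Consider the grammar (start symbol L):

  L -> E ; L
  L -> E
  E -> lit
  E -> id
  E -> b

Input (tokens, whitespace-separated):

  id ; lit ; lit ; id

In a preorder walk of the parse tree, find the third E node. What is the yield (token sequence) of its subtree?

[L [E id] ; [L [E lit] ; [L [E lit] ; [L [E id]]]]]

lit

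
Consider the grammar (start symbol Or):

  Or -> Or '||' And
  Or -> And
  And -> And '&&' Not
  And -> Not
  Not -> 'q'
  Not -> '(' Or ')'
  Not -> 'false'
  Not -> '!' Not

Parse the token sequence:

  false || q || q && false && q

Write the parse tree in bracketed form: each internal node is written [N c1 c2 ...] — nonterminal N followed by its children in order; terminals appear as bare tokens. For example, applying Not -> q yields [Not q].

Or
Or || And
Or || And || And
And || And || And
Not || And || And
false || And || And
false || Not || And
false || q || And
false || q || And && Not
false || q || And && Not && Not
false || q || Not && Not && Not
false || q || q && Not && Not
false || q || q && false && Not
false || q || q && false && q

[Or [Or [Or [And [Not false]]] || [And [Not q]]] || [And [And [And [Not q]] && [Not false]] && [Not q]]]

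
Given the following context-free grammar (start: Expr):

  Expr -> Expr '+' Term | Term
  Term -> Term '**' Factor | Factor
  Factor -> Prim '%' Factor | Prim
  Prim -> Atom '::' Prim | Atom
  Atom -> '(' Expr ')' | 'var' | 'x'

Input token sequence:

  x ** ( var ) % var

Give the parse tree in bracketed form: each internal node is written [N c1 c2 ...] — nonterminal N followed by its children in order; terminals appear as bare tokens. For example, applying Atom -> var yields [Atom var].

Expr
Term
Term ** Factor
Factor ** Factor
Prim ** Factor
Atom ** Factor
x ** Factor
x ** Prim % Factor
x ** Atom % Factor
x ** ( Expr ) % Factor
x ** ( Term ) % Factor
x ** ( Factor ) % Factor
x ** ( Prim ) % Factor
x ** ( Atom ) % Factor
x ** ( var ) % Factor
x ** ( var ) % Prim
x ** ( var ) % Atom
x ** ( var ) % var

[Expr [Term [Term [Factor [Prim [Atom x]]]] ** [Factor [Prim [Atom ( [Expr [Term [Factor [Prim [Atom var]]]]] )]] % [Factor [Prim [Atom var]]]]]]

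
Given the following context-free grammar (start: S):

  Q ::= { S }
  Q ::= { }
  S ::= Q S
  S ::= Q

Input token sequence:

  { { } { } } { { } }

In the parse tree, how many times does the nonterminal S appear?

[S [Q { [S [Q { }] [S [Q { }]]] }] [S [Q { [S [Q { }]] }]]]

5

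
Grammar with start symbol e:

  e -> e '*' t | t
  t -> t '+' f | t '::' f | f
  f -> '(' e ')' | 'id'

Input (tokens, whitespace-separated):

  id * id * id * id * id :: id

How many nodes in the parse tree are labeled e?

[e [e [e [e [e [t [f id]]] * [t [f id]]] * [t [f id]]] * [t [f id]]] * [t [t [f id]] :: [f id]]]

5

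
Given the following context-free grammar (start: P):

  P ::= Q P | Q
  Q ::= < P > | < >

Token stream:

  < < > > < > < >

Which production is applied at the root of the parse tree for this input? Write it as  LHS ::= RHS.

P ::= Q P

[P [Q < [P [Q < >]] >] [P [Q < >] [P [Q < >]]]]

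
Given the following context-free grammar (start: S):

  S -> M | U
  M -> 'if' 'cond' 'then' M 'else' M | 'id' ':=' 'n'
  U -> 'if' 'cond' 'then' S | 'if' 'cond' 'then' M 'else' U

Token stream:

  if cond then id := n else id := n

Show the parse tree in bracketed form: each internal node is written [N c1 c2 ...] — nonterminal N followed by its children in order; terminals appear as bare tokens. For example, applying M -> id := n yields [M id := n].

[S [M if cond then [M id := n] else [M id := n]]]

S
M
if cond then M else M
if cond then id := n else M
if cond then id := n else id := n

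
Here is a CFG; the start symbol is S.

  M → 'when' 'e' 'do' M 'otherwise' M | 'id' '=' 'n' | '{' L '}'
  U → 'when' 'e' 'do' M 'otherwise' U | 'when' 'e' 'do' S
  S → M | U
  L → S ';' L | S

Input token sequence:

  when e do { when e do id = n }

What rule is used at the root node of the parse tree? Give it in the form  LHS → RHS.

[S [U when e do [S [M { [L [S [U when e do [S [M id = n]]]]] }]]]]

S → U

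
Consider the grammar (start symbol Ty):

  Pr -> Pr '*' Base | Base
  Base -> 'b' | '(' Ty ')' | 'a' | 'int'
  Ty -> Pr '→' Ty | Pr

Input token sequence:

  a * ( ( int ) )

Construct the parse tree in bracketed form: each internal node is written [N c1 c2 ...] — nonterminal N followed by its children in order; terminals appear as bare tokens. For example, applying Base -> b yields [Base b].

Ty
Pr
Pr * Base
Base * Base
a * Base
a * ( Ty )
a * ( Pr )
a * ( Base )
a * ( ( Ty ) )
a * ( ( Pr ) )
a * ( ( Base ) )
a * ( ( int ) )

[Ty [Pr [Pr [Base a]] * [Base ( [Ty [Pr [Base ( [Ty [Pr [Base int]]] )]]] )]]]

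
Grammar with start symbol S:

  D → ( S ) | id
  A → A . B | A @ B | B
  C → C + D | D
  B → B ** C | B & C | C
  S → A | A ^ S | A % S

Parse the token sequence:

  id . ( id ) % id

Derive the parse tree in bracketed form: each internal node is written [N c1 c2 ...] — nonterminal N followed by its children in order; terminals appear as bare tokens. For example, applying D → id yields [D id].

[S [A [A [B [C [D id]]]] . [B [C [D ( [S [A [B [C [D id]]]]] )]]]] % [S [A [B [C [D id]]]]]]

S
A % S
A . B % S
B . B % S
C . B % S
D . B % S
id . B % S
id . C % S
id . D % S
id . ( S ) % S
id . ( A ) % S
id . ( B ) % S
id . ( C ) % S
id . ( D ) % S
id . ( id ) % S
id . ( id ) % A
id . ( id ) % B
id . ( id ) % C
id . ( id ) % D
id . ( id ) % id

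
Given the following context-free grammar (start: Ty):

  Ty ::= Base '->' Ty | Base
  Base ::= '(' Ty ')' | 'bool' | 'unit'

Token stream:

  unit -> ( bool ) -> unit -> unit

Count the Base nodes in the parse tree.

5

[Ty [Base unit] -> [Ty [Base ( [Ty [Base bool]] )] -> [Ty [Base unit] -> [Ty [Base unit]]]]]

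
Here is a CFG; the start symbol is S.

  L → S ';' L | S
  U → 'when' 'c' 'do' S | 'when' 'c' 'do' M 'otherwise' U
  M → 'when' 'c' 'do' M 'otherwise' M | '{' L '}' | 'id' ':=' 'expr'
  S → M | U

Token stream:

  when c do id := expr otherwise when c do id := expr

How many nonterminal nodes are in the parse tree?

6

[S [U when c do [M id := expr] otherwise [U when c do [S [M id := expr]]]]]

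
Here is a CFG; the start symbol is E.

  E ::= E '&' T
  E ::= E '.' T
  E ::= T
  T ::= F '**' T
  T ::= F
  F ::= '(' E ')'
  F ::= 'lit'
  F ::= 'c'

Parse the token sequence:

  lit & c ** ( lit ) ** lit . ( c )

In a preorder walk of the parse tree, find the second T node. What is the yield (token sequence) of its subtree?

c ** ( lit ) ** lit

[E [E [E [T [F lit]]] & [T [F c] ** [T [F ( [E [T [F lit]]] )] ** [T [F lit]]]]] . [T [F ( [E [T [F c]]] )]]]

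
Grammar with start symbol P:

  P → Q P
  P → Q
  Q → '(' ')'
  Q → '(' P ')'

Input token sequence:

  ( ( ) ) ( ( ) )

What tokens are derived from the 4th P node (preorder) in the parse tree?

[P [Q ( [P [Q ( )]] )] [P [Q ( [P [Q ( )]] )]]]

( )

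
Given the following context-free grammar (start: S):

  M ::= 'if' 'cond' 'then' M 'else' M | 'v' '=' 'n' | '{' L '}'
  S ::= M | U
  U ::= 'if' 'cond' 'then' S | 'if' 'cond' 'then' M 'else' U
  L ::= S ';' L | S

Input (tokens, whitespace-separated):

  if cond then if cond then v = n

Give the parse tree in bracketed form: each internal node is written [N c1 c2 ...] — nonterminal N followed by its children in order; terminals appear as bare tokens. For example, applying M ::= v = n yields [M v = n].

[S [U if cond then [S [U if cond then [S [M v = n]]]]]]

S
U
if cond then S
if cond then U
if cond then if cond then S
if cond then if cond then M
if cond then if cond then v = n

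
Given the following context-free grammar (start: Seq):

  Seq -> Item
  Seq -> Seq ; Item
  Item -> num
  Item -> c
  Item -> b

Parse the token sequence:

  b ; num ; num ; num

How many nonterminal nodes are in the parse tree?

[Seq [Seq [Seq [Seq [Item b]] ; [Item num]] ; [Item num]] ; [Item num]]

8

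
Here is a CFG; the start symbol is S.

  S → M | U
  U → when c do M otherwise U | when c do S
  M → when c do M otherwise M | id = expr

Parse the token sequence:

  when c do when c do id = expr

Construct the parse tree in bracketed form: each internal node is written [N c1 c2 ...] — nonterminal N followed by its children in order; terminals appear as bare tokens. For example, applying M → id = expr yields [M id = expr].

[S [U when c do [S [U when c do [S [M id = expr]]]]]]

S
U
when c do S
when c do U
when c do when c do S
when c do when c do M
when c do when c do id = expr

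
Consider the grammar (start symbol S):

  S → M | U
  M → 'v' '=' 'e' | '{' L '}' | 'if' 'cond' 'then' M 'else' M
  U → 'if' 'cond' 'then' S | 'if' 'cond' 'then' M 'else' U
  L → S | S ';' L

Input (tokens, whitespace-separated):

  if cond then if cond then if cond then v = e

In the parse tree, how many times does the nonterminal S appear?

[S [U if cond then [S [U if cond then [S [U if cond then [S [M v = e]]]]]]]]

4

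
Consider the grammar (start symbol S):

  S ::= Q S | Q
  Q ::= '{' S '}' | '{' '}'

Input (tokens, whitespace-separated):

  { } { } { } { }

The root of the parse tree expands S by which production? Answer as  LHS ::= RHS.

S ::= Q S

[S [Q { }] [S [Q { }] [S [Q { }] [S [Q { }]]]]]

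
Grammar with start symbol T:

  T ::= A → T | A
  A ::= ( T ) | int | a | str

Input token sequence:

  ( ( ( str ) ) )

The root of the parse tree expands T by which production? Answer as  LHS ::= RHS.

T ::= A

[T [A ( [T [A ( [T [A ( [T [A str]] )]] )]] )]]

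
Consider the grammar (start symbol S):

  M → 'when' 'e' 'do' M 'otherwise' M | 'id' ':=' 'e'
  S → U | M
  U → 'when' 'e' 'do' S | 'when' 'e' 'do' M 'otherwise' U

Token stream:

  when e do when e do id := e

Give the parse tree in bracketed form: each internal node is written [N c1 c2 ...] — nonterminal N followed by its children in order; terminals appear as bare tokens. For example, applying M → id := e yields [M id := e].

S
U
when e do S
when e do U
when e do when e do S
when e do when e do M
when e do when e do id := e

[S [U when e do [S [U when e do [S [M id := e]]]]]]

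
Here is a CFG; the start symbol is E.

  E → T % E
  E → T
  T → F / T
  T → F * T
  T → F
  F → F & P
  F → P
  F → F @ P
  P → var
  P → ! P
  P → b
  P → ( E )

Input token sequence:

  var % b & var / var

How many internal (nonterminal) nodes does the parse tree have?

13

[E [T [F [P var]]] % [E [T [F [F [P b]] & [P var]] / [T [F [P var]]]]]]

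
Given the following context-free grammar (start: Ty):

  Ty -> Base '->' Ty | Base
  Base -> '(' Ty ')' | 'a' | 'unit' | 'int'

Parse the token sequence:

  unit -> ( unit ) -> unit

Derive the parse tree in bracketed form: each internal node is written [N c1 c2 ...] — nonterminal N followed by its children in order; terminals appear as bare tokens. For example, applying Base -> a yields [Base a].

[Ty [Base unit] -> [Ty [Base ( [Ty [Base unit]] )] -> [Ty [Base unit]]]]

Ty
Base -> Ty
unit -> Ty
unit -> Base -> Ty
unit -> ( Ty ) -> Ty
unit -> ( Base ) -> Ty
unit -> ( unit ) -> Ty
unit -> ( unit ) -> Base
unit -> ( unit ) -> unit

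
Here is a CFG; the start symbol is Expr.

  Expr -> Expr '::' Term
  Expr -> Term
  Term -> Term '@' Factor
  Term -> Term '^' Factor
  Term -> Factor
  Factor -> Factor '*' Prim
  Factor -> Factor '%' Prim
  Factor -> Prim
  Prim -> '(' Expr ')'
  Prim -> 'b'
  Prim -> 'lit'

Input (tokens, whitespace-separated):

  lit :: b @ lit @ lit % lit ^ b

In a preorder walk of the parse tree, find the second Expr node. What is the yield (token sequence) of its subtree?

lit

[Expr [Expr [Term [Factor [Prim lit]]]] :: [Term [Term [Term [Term [Factor [Prim b]]] @ [Factor [Prim lit]]] @ [Factor [Factor [Prim lit]] % [Prim lit]]] ^ [Factor [Prim b]]]]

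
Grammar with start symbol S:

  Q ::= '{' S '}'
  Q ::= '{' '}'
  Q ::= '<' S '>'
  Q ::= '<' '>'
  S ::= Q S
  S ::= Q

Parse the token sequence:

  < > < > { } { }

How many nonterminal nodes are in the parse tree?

8

[S [Q < >] [S [Q < >] [S [Q { }] [S [Q { }]]]]]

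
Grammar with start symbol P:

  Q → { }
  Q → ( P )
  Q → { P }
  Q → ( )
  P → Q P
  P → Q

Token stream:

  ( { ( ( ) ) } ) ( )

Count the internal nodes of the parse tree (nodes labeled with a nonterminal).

10

[P [Q ( [P [Q { [P [Q ( [P [Q ( )]] )]] }]] )] [P [Q ( )]]]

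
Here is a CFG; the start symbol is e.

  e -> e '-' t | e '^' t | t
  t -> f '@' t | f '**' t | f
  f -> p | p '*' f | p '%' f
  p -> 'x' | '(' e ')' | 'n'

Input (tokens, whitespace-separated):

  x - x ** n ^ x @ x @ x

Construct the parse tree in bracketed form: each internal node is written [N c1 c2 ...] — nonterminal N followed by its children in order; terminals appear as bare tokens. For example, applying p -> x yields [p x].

e
e ^ t
e - t ^ t
t - t ^ t
f - t ^ t
p - t ^ t
x - t ^ t
x - f ** t ^ t
x - p ** t ^ t
x - x ** t ^ t
x - x ** f ^ t
x - x ** p ^ t
x - x ** n ^ t
x - x ** n ^ f @ t
x - x ** n ^ p @ t
x - x ** n ^ x @ t
x - x ** n ^ x @ f @ t
x - x ** n ^ x @ p @ t
x - x ** n ^ x @ x @ t
x - x ** n ^ x @ x @ f
x - x ** n ^ x @ x @ p
x - x ** n ^ x @ x @ x

[e [e [e [t [f [p x]]]] - [t [f [p x]] ** [t [f [p n]]]]] ^ [t [f [p x]] @ [t [f [p x]] @ [t [f [p x]]]]]]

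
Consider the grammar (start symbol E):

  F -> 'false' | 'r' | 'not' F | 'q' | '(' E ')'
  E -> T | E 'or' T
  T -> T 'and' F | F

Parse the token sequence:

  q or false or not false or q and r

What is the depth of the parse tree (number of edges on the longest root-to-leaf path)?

[E [E [E [E [T [F q]]] or [T [F false]]] or [T [F not [F false]]]] or [T [T [F q]] and [F r]]]

6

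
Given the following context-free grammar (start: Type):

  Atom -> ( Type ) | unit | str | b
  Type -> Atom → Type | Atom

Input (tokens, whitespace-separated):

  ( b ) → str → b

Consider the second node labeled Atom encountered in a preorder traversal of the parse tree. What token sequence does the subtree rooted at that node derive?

[Type [Atom ( [Type [Atom b]] )] → [Type [Atom str] → [Type [Atom b]]]]

b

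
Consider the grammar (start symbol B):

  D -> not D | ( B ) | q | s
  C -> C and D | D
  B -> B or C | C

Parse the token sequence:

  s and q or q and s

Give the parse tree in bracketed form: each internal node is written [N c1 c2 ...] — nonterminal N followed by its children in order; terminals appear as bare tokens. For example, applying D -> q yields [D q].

B
B or C
C or C
C and D or C
D and D or C
s and D or C
s and q or C
s and q or C and D
s and q or D and D
s and q or q and D
s and q or q and s

[B [B [C [C [D s]] and [D q]]] or [C [C [D q]] and [D s]]]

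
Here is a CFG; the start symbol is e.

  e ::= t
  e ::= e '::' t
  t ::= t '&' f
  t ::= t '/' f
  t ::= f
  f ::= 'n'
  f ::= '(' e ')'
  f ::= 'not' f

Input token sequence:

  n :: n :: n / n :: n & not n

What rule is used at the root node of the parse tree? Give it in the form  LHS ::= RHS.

e ::= e '::' t

[e [e [e [e [t [f n]]] :: [t [f n]]] :: [t [t [f n]] / [f n]]] :: [t [t [f n]] & [f not [f n]]]]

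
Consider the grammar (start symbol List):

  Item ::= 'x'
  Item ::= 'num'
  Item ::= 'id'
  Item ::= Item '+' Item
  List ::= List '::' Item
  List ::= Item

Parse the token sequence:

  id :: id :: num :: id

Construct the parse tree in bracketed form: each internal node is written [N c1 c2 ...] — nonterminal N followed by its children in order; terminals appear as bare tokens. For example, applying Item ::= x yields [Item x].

[List [List [List [List [Item id]] :: [Item id]] :: [Item num]] :: [Item id]]

List
List :: Item
List :: Item :: Item
List :: Item :: Item :: Item
Item :: Item :: Item :: Item
id :: Item :: Item :: Item
id :: id :: Item :: Item
id :: id :: num :: Item
id :: id :: num :: id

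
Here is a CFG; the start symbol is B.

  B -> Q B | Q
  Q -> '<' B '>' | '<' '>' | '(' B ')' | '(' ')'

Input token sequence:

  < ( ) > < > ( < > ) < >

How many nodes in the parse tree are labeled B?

6

[B [Q < [B [Q ( )]] >] [B [Q < >] [B [Q ( [B [Q < >]] )] [B [Q < >]]]]]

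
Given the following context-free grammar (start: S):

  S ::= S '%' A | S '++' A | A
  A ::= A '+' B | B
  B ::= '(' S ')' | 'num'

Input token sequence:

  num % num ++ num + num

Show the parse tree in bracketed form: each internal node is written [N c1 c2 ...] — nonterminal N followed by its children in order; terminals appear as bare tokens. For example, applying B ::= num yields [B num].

[S [S [S [A [B num]]] % [A [B num]]] ++ [A [A [B num]] + [B num]]]

S
S ++ A
S % A ++ A
A % A ++ A
B % A ++ A
num % A ++ A
num % B ++ A
num % num ++ A
num % num ++ A + B
num % num ++ B + B
num % num ++ num + B
num % num ++ num + num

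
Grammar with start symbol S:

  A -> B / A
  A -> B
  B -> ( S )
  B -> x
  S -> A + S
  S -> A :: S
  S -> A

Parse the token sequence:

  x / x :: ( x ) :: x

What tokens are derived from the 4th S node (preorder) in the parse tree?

x

[S [A [B x] / [A [B x]]] :: [S [A [B ( [S [A [B x]]] )]] :: [S [A [B x]]]]]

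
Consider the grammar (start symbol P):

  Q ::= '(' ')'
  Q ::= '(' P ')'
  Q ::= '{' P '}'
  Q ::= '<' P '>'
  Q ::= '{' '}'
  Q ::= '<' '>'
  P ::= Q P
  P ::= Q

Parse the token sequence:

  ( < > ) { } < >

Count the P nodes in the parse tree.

4

[P [Q ( [P [Q < >]] )] [P [Q { }] [P [Q < >]]]]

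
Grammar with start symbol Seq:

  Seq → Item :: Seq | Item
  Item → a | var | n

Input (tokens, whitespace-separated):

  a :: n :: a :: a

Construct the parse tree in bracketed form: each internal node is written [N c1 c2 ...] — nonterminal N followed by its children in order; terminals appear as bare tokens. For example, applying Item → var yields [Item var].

[Seq [Item a] :: [Seq [Item n] :: [Seq [Item a] :: [Seq [Item a]]]]]

Seq
Item :: Seq
a :: Seq
a :: Item :: Seq
a :: n :: Seq
a :: n :: Item :: Seq
a :: n :: a :: Seq
a :: n :: a :: Item
a :: n :: a :: a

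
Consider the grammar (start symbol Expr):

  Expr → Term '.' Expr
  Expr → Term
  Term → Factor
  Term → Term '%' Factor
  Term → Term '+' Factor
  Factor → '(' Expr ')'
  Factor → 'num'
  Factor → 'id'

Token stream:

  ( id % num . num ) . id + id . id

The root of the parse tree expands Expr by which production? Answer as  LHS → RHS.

Expr → Term '.' Expr

[Expr [Term [Factor ( [Expr [Term [Term [Factor id]] % [Factor num]] . [Expr [Term [Factor num]]]] )]] . [Expr [Term [Term [Factor id]] + [Factor id]] . [Expr [Term [Factor id]]]]]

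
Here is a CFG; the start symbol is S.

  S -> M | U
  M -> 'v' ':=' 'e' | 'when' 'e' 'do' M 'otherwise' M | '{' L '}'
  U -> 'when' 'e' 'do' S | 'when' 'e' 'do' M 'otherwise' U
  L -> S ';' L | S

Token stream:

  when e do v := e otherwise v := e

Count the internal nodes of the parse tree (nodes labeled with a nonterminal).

4

[S [M when e do [M v := e] otherwise [M v := e]]]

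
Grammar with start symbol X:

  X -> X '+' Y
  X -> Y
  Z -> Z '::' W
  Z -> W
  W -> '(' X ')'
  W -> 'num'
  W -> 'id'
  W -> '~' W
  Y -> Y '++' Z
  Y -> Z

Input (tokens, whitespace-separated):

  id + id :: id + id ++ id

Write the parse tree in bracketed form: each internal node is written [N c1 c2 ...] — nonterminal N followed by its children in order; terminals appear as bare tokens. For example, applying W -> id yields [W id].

X
X + Y
X + Y + Y
Y + Y + Y
Z + Y + Y
W + Y + Y
id + Y + Y
id + Z + Y
id + Z :: W + Y
id + W :: W + Y
id + id :: W + Y
id + id :: id + Y
id + id :: id + Y ++ Z
id + id :: id + Z ++ Z
id + id :: id + W ++ Z
id + id :: id + id ++ Z
id + id :: id + id ++ W
id + id :: id + id ++ id

[X [X [X [Y [Z [W id]]]] + [Y [Z [Z [W id]] :: [W id]]]] + [Y [Y [Z [W id]]] ++ [Z [W id]]]]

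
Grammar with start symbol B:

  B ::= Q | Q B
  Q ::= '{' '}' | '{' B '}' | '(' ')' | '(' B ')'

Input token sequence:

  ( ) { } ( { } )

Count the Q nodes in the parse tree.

4

[B [Q ( )] [B [Q { }] [B [Q ( [B [Q { }]] )]]]]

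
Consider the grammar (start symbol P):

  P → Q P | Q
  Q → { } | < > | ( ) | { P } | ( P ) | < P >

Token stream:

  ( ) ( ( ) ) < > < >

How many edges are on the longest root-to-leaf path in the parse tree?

[P [Q ( )] [P [Q ( [P [Q ( )]] )] [P [Q < >] [P [Q < >]]]]]

5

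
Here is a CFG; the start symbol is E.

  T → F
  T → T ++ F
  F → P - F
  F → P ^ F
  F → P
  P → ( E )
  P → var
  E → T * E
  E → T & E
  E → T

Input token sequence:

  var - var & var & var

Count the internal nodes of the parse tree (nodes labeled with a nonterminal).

[E [T [F [P var] - [F [P var]]]] & [E [T [F [P var]]] & [E [T [F [P var]]]]]]

14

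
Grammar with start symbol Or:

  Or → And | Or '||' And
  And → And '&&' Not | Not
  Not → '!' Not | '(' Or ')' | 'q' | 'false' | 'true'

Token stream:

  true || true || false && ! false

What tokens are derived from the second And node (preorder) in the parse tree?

true

[Or [Or [Or [And [Not true]]] || [And [Not true]]] || [And [And [Not false]] && [Not ! [Not false]]]]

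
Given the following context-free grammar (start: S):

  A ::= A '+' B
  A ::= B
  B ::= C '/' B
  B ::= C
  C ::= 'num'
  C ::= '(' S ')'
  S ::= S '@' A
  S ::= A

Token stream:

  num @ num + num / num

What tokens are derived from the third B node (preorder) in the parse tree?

num / num

[S [S [A [B [C num]]]] @ [A [A [B [C num]]] + [B [C num] / [B [C num]]]]]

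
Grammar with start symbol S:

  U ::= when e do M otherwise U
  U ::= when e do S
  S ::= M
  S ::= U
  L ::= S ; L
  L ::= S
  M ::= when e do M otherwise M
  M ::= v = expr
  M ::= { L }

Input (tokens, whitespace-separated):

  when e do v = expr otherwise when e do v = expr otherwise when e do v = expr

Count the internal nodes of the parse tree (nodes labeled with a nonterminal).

[S [U when e do [M v = expr] otherwise [U when e do [M v = expr] otherwise [U when e do [S [M v = expr]]]]]]

8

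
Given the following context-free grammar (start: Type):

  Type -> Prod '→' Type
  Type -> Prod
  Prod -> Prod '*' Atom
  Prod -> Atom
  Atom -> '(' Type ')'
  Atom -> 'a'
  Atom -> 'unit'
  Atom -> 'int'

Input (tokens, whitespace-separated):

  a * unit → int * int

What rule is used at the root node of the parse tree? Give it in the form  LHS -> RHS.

[Type [Prod [Prod [Atom a]] * [Atom unit]] → [Type [Prod [Prod [Atom int]] * [Atom int]]]]

Type -> Prod '→' Type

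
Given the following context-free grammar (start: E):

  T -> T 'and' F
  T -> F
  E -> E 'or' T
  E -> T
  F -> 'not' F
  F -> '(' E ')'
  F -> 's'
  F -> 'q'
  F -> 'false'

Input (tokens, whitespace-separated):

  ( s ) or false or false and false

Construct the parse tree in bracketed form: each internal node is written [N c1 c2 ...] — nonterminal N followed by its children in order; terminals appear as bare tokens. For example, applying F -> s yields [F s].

E
E or T
E or T or T
T or T or T
F or T or T
( E ) or T or T
( T ) or T or T
( F ) or T or T
( s ) or T or T
( s ) or F or T
( s ) or false or T
( s ) or false or T and F
( s ) or false or F and F
( s ) or false or false and F
( s ) or false or false and false

[E [E [E [T [F ( [E [T [F s]]] )]]] or [T [F false]]] or [T [T [F false]] and [F false]]]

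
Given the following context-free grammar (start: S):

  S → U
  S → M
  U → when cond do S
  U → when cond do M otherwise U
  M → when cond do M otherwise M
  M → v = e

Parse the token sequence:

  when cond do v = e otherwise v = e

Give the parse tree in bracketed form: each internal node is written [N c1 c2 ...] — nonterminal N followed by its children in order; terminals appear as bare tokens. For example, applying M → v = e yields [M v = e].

S
M
when cond do M otherwise M
when cond do v = e otherwise M
when cond do v = e otherwise v = e

[S [M when cond do [M v = e] otherwise [M v = e]]]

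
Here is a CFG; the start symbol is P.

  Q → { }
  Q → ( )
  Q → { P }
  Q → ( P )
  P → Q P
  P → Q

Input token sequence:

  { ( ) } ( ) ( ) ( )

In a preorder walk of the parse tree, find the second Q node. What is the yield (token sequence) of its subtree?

[P [Q { [P [Q ( )]] }] [P [Q ( )] [P [Q ( )] [P [Q ( )]]]]]

( )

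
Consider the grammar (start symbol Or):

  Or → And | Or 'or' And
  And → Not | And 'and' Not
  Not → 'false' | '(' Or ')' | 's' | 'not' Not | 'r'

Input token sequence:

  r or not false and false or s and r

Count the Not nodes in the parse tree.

6

[Or [Or [Or [And [Not r]]] or [And [And [Not not [Not false]]] and [Not false]]] or [And [And [Not s]] and [Not r]]]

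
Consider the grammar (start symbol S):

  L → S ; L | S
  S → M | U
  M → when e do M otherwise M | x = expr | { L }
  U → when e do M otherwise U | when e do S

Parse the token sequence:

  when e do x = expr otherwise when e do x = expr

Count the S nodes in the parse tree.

[S [U when e do [M x = expr] otherwise [U when e do [S [M x = expr]]]]]

2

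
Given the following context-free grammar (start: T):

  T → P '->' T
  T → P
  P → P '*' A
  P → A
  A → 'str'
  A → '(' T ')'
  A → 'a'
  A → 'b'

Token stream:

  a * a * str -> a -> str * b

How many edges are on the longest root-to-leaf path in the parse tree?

6

[T [P [P [P [A a]] * [A a]] * [A str]] -> [T [P [A a]] -> [T [P [P [A str]] * [A b]]]]]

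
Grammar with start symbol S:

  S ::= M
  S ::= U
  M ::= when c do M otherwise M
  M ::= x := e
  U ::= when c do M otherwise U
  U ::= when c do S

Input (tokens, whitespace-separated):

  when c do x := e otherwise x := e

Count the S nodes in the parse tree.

1

[S [M when c do [M x := e] otherwise [M x := e]]]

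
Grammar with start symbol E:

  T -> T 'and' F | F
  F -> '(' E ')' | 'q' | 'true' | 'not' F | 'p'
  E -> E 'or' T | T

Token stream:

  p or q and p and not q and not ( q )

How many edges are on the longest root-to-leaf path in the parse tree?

7

[E [E [T [F p]]] or [T [T [T [T [F q]] and [F p]] and [F not [F q]]] and [F not [F ( [E [T [F q]]] )]]]]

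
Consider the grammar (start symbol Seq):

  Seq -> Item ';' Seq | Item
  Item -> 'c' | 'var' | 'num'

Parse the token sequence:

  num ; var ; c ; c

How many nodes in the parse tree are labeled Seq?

[Seq [Item num] ; [Seq [Item var] ; [Seq [Item c] ; [Seq [Item c]]]]]

4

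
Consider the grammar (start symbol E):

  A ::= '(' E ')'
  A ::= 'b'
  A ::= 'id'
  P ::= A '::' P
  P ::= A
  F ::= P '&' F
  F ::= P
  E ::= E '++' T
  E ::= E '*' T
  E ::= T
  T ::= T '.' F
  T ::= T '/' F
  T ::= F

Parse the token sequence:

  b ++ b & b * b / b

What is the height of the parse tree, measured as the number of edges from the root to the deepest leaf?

7

[E [E [E [T [F [P [A b]]]]] ++ [T [F [P [A b]] & [F [P [A b]]]]]] * [T [T [F [P [A b]]]] / [F [P [A b]]]]]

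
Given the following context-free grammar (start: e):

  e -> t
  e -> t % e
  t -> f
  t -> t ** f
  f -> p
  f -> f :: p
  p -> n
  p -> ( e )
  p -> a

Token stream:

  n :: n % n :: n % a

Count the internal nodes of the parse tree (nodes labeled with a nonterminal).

16

[e [t [f [f [p n]] :: [p n]]] % [e [t [f [f [p n]] :: [p n]]] % [e [t [f [p a]]]]]]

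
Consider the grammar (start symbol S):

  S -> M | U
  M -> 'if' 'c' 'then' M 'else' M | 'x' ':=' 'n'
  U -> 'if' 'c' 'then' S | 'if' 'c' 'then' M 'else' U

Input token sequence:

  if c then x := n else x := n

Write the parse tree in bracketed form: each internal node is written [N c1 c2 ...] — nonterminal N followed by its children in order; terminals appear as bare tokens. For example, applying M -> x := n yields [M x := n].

S
M
if c then M else M
if c then x := n else M
if c then x := n else x := n

[S [M if c then [M x := n] else [M x := n]]]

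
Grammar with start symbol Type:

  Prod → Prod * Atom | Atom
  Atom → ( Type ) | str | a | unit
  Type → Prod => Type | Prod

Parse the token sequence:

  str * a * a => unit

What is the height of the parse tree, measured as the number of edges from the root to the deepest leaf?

[Type [Prod [Prod [Prod [Atom str]] * [Atom a]] * [Atom a]] => [Type [Prod [Atom unit]]]]

5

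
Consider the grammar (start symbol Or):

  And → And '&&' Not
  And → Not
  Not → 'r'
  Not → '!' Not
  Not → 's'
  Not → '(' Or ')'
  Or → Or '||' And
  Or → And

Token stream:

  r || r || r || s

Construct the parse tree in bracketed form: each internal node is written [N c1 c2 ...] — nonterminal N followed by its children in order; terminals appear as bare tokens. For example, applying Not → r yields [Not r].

Or
Or || And
Or || And || And
Or || And || And || And
And || And || And || And
Not || And || And || And
r || And || And || And
r || Not || And || And
r || r || And || And
r || r || Not || And
r || r || r || And
r || r || r || Not
r || r || r || s

[Or [Or [Or [Or [And [Not r]]] || [And [Not r]]] || [And [Not r]]] || [And [Not s]]]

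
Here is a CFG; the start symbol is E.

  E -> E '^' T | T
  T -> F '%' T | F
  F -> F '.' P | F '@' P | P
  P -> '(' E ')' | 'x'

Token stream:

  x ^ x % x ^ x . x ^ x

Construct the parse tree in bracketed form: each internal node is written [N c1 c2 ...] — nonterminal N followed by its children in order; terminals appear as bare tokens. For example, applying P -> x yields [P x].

[E [E [E [E [T [F [P x]]]] ^ [T [F [P x]] % [T [F [P x]]]]] ^ [T [F [F [P x]] . [P x]]]] ^ [T [F [P x]]]]

E
E ^ T
E ^ T ^ T
E ^ T ^ T ^ T
T ^ T ^ T ^ T
F ^ T ^ T ^ T
P ^ T ^ T ^ T
x ^ T ^ T ^ T
x ^ F % T ^ T ^ T
x ^ P % T ^ T ^ T
x ^ x % T ^ T ^ T
x ^ x % F ^ T ^ T
x ^ x % P ^ T ^ T
x ^ x % x ^ T ^ T
x ^ x % x ^ F ^ T
x ^ x % x ^ F . P ^ T
x ^ x % x ^ P . P ^ T
x ^ x % x ^ x . P ^ T
x ^ x % x ^ x . x ^ T
x ^ x % x ^ x . x ^ F
x ^ x % x ^ x . x ^ P
x ^ x % x ^ x . x ^ x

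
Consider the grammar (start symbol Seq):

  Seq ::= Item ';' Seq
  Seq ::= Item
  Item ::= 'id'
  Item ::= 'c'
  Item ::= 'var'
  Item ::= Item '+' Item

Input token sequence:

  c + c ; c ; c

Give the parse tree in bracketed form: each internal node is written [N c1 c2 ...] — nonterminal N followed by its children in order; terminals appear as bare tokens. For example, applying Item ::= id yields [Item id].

[Seq [Item [Item c] + [Item c]] ; [Seq [Item c] ; [Seq [Item c]]]]

Seq
Item ; Seq
Item + Item ; Seq
c + Item ; Seq
c + c ; Seq
c + c ; Item ; Seq
c + c ; c ; Seq
c + c ; c ; Item
c + c ; c ; c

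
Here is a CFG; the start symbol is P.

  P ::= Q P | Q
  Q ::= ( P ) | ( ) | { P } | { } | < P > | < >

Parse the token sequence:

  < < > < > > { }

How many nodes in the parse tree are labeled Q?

[P [Q < [P [Q < >] [P [Q < >]]] >] [P [Q { }]]]

4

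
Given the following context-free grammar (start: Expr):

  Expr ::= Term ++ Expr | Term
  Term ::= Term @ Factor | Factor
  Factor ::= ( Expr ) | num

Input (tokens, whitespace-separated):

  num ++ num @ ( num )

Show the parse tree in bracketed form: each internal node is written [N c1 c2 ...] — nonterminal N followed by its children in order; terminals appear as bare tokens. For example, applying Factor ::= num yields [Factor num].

[Expr [Term [Factor num]] ++ [Expr [Term [Term [Factor num]] @ [Factor ( [Expr [Term [Factor num]]] )]]]]

Expr
Term ++ Expr
Factor ++ Expr
num ++ Expr
num ++ Term
num ++ Term @ Factor
num ++ Factor @ Factor
num ++ num @ Factor
num ++ num @ ( Expr )
num ++ num @ ( Term )
num ++ num @ ( Factor )
num ++ num @ ( num )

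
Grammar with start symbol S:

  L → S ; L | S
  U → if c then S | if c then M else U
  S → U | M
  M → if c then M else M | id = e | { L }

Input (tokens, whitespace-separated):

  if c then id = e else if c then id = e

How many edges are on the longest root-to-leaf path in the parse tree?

[S [U if c then [M id = e] else [U if c then [S [M id = e]]]]]

5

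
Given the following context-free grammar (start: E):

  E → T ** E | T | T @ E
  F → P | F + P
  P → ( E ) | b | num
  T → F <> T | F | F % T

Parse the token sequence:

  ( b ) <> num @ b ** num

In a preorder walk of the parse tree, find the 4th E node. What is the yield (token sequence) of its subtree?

num

[E [T [F [P ( [E [T [F [P b]]]] )]] <> [T [F [P num]]]] @ [E [T [F [P b]]] ** [E [T [F [P num]]]]]]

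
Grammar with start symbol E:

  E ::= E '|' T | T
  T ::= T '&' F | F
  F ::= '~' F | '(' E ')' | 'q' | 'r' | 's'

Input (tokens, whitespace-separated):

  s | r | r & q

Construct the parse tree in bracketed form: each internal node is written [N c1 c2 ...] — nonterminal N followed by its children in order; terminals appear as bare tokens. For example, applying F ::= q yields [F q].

[E [E [E [T [F s]]] | [T [F r]]] | [T [T [F r]] & [F q]]]

E
E | T
E | T | T
T | T | T
F | T | T
s | T | T
s | F | T
s | r | T
s | r | T & F
s | r | F & F
s | r | r & F
s | r | r & q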